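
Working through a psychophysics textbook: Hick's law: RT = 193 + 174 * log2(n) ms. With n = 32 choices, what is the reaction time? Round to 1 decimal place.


RT = 193 + 174 * log2(32)
log2(32) = 5.0
RT = 193 + 174 * 5.0
= 193 + 870.0
= 1063.0 ms


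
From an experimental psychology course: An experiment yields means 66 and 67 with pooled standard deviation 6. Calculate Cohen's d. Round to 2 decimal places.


Cohen's d = (M1 - M2) / S_pooled
= (66 - 67) / 6
= -1 / 6
= -0.17


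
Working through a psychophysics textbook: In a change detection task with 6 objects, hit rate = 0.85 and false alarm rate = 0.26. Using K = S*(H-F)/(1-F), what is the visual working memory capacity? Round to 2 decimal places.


K = S * (H - F) / (1 - F)
H - F = 0.59
1 - F = 0.74
K = 6 * 0.59 / 0.74
= 4.78


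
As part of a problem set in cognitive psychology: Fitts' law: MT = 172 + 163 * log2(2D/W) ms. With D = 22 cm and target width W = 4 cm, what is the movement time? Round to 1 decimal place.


MT = 172 + 163 * log2(2*22/4)
2D/W = 11.0
log2(11.0) = 3.4594
MT = 172 + 163 * 3.4594
= 735.9 ms


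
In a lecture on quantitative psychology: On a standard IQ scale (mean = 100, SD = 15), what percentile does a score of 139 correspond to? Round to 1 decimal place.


z = (IQ - mean) / SD
z = (139 - 100) / 15 = 2.6
Percentile = Phi(2.6) * 100
Phi(2.6) = 0.995339
= 99.5


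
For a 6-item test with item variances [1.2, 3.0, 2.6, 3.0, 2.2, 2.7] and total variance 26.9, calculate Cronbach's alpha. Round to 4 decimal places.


alpha = (k/(k-1)) * (1 - sum(s_i^2)/s_total^2)
sum(item variances) = 14.7
k/(k-1) = 6/5 = 1.2
1 - 14.7/26.9 = 1 - 0.546468 = 0.453532
alpha = 1.2 * 0.453532
= 0.5442


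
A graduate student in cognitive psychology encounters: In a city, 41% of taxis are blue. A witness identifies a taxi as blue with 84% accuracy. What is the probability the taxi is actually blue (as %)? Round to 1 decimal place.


P(blue | says blue) = P(says blue | blue)*P(blue) / [P(says blue | blue)*P(blue) + P(says blue | not blue)*P(not blue)]
Numerator = 0.84 * 0.41 = 0.3444
False identification = 0.16 * 0.59 = 0.0944
P = 0.3444 / (0.3444 + 0.0944)
= 0.3444 / 0.4388
As percentage = 78.5


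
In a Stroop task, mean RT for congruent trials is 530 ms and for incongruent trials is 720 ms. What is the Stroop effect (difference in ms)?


Stroop effect = RT(incongruent) - RT(congruent)
= 720 - 530
= 190 ms


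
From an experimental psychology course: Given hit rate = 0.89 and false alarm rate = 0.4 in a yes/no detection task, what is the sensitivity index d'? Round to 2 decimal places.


d' = z(HR) - z(FAR)
z(0.89) = 1.2265
z(0.4) = -0.2533
d' = 1.2265 - -0.2533
= 1.48


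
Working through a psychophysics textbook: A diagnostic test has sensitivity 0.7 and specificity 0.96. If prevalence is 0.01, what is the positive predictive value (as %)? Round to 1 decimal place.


PPV = (sens * prev) / (sens * prev + (1-spec) * (1-prev))
Numerator = 0.7 * 0.01 = 0.007
P(positive and no disease) = (1 - spec) * (1 - prev) = (1 - 0.96) * (1 - 0.01) = 0.0396
Denominator = 0.007 + 0.0396 = 0.0466
PPV = 0.007 / 0.0466 = 0.150215
As percentage = 15.0


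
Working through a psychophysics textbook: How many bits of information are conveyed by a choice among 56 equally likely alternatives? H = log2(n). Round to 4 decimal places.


H = log2(n)
H = log2(56)
= 5.8074


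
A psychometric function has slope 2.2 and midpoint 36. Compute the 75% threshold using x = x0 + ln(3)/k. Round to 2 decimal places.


At P = 0.75: 0.75 = 1/(1 + e^(-k*(x-x0)))
Solving: e^(-k*(x-x0)) = 1/3
x = x0 + ln(3)/k
ln(3) = 1.0986
x = 36 + 1.0986/2.2
= 36 + 0.4994
= 36.50


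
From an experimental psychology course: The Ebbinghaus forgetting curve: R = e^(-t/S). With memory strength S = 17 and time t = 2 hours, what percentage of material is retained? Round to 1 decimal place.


R = e^(-t/S)
-t/S = -2/17 = -0.117647
R = e^(-0.117647) = 0.88901
Percentage = 0.88901 * 100
= 88.9


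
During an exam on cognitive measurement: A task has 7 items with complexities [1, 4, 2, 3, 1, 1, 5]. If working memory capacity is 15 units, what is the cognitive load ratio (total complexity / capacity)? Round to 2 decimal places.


Total complexity = 1 + 4 + 2 + 3 + 1 + 1 + 5 = 17
Load = total / capacity = 17 / 15
= 1.13


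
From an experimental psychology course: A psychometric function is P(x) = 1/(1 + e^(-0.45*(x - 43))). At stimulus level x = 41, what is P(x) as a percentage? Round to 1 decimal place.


P(x) = 1/(1 + e^(-0.45*(41 - 43)))
Exponent = -0.45 * -2 = 0.9
e^(0.9) = 2.459603
P = 1/(1 + 2.459603) = 0.289051
Percentage = 28.9


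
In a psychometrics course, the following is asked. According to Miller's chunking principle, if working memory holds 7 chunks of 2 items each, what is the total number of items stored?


Total items = chunks * items_per_chunk
= 7 * 2
= 14


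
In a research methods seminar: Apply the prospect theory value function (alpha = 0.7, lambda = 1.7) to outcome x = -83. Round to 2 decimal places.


Since x = -83 < 0, use v(x) = -lambda*(-x)^alpha
(-x) = 83
83^0.7 = 22.0473
v(-83) = -1.7 * 22.0473
= -37.48


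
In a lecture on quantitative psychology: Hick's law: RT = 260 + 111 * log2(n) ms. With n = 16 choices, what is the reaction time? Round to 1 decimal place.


RT = 260 + 111 * log2(16)
log2(16) = 4.0
RT = 260 + 111 * 4.0
= 260 + 444.0
= 704.0 ms


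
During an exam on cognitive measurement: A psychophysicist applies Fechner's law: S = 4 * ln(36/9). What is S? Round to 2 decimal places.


S = 4 * ln(36/9)
I/I0 = 4.0
ln(4.0) = 1.3863
S = 4 * 1.3863
= 5.55


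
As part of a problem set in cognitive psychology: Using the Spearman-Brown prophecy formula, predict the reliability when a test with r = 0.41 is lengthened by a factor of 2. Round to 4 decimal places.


r_new = n*r / (1 + (n-1)*r)
Numerator = 2 * 0.41 = 0.82
Denominator = 1 + 1 * 0.41 = 1.41
r_new = 0.82 / 1.41
= 0.5816


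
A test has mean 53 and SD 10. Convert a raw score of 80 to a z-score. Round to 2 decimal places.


z = (X - mu) / sigma
= (80 - 53) / 10
= 27 / 10
= 2.70


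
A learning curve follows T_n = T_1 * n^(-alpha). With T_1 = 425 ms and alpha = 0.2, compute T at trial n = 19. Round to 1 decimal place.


T_n = 425 * 19^(-0.2)
19^(-0.2) = 0.554944
T_n = 425 * 0.554944
= 235.9 ms


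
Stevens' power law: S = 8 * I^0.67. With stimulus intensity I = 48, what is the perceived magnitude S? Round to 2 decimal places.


S = 8 * 48^0.67
48^0.67 = 13.3792
S = 8 * 13.3792
= 107.03


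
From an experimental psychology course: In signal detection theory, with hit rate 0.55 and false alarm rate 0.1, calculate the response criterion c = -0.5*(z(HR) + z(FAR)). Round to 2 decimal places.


c = -0.5 * (z(HR) + z(FAR))
z(0.55) = 0.1257
z(0.1) = -1.2816
c = -0.5 * (0.1257 + -1.2816)
= -0.5 * -1.1559
= 0.58


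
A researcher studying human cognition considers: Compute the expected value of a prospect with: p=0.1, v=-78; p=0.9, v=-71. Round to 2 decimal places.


EU = sum(p_i * v_i)
0.1 * -78 = -7.8
0.9 * -71 = -63.9
EU = -7.8 + -63.9
= -71.70


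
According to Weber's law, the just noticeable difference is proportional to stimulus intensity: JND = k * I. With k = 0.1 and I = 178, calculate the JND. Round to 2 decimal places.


JND = k * I
JND = 0.1 * 178
= 17.80


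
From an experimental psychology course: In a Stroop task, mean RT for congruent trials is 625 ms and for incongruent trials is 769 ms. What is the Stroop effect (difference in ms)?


Stroop effect = RT(incongruent) - RT(congruent)
= 769 - 625
= 144 ms


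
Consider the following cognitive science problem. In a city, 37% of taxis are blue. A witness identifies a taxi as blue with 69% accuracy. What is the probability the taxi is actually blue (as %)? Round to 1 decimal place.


P(blue | says blue) = P(says blue | blue)*P(blue) / [P(says blue | blue)*P(blue) + P(says blue | not blue)*P(not blue)]
Numerator = 0.69 * 0.37 = 0.2553
False identification = 0.31 * 0.63 = 0.1953
P = 0.2553 / (0.2553 + 0.1953)
= 0.2553 / 0.4506
As percentage = 56.7


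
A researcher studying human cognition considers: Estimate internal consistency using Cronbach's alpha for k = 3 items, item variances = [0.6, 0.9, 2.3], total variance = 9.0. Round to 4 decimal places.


alpha = (k/(k-1)) * (1 - sum(s_i^2)/s_total^2)
sum(item variances) = 3.8
k/(k-1) = 3/2 = 1.5
1 - 3.8/9.0 = 1 - 0.422222 = 0.577778
alpha = 1.5 * 0.577778
= 0.8667


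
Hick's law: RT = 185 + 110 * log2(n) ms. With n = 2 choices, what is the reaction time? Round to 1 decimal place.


RT = 185 + 110 * log2(2)
log2(2) = 1.0
RT = 185 + 110 * 1.0
= 185 + 110.0
= 295.0 ms


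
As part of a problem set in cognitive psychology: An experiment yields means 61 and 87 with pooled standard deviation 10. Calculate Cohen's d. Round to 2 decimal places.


Cohen's d = (M1 - M2) / S_pooled
= (61 - 87) / 10
= -26 / 10
= -2.60


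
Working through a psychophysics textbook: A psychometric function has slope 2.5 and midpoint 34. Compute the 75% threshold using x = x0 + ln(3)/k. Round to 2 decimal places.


At P = 0.75: 0.75 = 1/(1 + e^(-k*(x-x0)))
Solving: e^(-k*(x-x0)) = 1/3
x = x0 + ln(3)/k
ln(3) = 1.0986
x = 34 + 1.0986/2.5
= 34 + 0.4394
= 34.44


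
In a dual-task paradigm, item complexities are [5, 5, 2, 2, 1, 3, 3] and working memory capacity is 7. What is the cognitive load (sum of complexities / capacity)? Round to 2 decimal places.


Total complexity = 5 + 5 + 2 + 2 + 1 + 3 + 3 = 21
Load = total / capacity = 21 / 7
= 3.00


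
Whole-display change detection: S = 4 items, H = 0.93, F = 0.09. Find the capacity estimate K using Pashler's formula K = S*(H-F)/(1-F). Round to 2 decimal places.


K = S * (H - F) / (1 - F)
H - F = 0.84
1 - F = 0.91
K = 4 * 0.84 / 0.91
= 3.69


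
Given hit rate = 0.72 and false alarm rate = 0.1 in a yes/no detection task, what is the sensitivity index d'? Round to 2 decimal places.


d' = z(HR) - z(FAR)
z(0.72) = 0.5828
z(0.1) = -1.2816
d' = 0.5828 - -1.2816
= 1.86


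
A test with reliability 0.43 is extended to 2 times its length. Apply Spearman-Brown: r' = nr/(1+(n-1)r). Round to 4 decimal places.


r_new = n*r / (1 + (n-1)*r)
Numerator = 2 * 0.43 = 0.86
Denominator = 1 + 1 * 0.43 = 1.43
r_new = 0.86 / 1.43
= 0.6014


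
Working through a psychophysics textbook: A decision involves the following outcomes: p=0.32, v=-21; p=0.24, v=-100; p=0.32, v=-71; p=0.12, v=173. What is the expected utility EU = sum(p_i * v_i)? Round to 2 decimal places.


EU = sum(p_i * v_i)
0.32 * -21 = -6.72
0.24 * -100 = -24.0
0.32 * -71 = -22.72
0.12 * 173 = 20.76
EU = -6.72 + -24.0 + -22.72 + 20.76
= -32.68


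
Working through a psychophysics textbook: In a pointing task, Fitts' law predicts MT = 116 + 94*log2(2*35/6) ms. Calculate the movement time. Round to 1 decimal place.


MT = 116 + 94 * log2(2*35/6)
2D/W = 11.666667
log2(11.666667) = 3.5443
MT = 116 + 94 * 3.5443
= 449.2 ms


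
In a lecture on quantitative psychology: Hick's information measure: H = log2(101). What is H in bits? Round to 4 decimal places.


H = log2(n)
H = log2(101)
= 6.6582


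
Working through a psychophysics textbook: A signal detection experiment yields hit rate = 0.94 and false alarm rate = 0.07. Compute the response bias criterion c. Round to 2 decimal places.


c = -0.5 * (z(HR) + z(FAR))
z(0.94) = 1.5548
z(0.07) = -1.4758
c = -0.5 * (1.5548 + -1.4758)
= -0.5 * 0.079
= -0.04


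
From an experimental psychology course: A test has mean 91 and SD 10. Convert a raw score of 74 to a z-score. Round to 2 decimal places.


z = (X - mu) / sigma
= (74 - 91) / 10
= -17 / 10
= -1.70


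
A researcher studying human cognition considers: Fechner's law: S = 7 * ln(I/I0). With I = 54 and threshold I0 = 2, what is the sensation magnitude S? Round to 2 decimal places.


S = 7 * ln(54/2)
I/I0 = 27.0
ln(27.0) = 3.2958
S = 7 * 3.2958
= 23.07


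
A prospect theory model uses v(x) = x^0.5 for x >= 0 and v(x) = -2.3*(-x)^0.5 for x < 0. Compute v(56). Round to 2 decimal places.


Since x = 56 >= 0, use v(x) = x^0.5
56^0.5 = 7.4833
v(56) = 7.48


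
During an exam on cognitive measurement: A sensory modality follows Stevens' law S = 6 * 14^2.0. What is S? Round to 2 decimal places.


S = 6 * 14^2.0
14^2.0 = 196.0
S = 6 * 196.0
= 1176.00


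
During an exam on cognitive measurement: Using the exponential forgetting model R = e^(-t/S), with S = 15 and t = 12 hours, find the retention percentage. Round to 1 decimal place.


R = e^(-t/S)
-t/S = -12/15 = -0.8
R = e^(-0.8) = 0.449329
Percentage = 0.449329 * 100
= 44.9


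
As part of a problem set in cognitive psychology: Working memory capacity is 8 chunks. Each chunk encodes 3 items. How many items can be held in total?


Total items = chunks * items_per_chunk
= 8 * 3
= 24


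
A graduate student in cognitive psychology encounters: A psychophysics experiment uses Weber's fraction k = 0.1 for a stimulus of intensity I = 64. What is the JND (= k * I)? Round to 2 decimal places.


JND = k * I
JND = 0.1 * 64
= 6.40


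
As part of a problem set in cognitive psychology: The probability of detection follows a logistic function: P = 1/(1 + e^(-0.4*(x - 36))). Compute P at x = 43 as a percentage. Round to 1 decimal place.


P(x) = 1/(1 + e^(-0.4*(43 - 36)))
Exponent = -0.4 * 7 = -2.8
e^(-2.8) = 0.06081
P = 1/(1 + 0.06081) = 0.942676
Percentage = 94.3


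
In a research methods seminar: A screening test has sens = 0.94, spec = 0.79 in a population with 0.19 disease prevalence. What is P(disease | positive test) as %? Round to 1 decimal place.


PPV = (sens * prev) / (sens * prev + (1-spec) * (1-prev))
Numerator = 0.94 * 0.19 = 0.1786
P(positive and no disease) = (1 - spec) * (1 - prev) = (1 - 0.79) * (1 - 0.19) = 0.1701
Denominator = 0.1786 + 0.1701 = 0.3487
PPV = 0.1786 / 0.3487 = 0.512188
As percentage = 51.2


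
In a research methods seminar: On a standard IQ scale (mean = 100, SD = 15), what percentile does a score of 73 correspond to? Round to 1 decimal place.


z = (IQ - mean) / SD
z = (73 - 100) / 15 = -1.8
Percentile = Phi(-1.8) * 100
Phi(-1.8) = 0.03593
= 3.6


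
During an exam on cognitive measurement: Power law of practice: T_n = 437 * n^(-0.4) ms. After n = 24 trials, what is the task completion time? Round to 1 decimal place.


T_n = 437 * 24^(-0.4)
24^(-0.4) = 0.280489
T_n = 437 * 0.280489
= 122.6 ms


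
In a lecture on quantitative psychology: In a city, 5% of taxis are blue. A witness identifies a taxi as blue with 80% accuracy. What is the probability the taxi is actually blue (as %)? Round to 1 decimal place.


P(blue | says blue) = P(says blue | blue)*P(blue) / [P(says blue | blue)*P(blue) + P(says blue | not blue)*P(not blue)]
Numerator = 0.8 * 0.05 = 0.04
False identification = 0.2 * 0.95 = 0.19
P = 0.04 / (0.04 + 0.19)
= 0.04 / 0.23
As percentage = 17.4


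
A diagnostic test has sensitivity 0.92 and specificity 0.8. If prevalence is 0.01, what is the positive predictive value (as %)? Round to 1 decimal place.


PPV = (sens * prev) / (sens * prev + (1-spec) * (1-prev))
Numerator = 0.92 * 0.01 = 0.0092
P(positive and no disease) = (1 - spec) * (1 - prev) = (1 - 0.8) * (1 - 0.01) = 0.198
Denominator = 0.0092 + 0.198 = 0.2072
PPV = 0.0092 / 0.2072 = 0.044402
As percentage = 4.4


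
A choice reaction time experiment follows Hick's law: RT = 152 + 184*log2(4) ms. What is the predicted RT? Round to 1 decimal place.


RT = 152 + 184 * log2(4)
log2(4) = 2.0
RT = 152 + 184 * 2.0
= 152 + 368.0
= 520.0 ms


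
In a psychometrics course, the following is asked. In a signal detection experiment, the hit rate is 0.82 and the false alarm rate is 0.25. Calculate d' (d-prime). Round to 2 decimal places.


d' = z(HR) - z(FAR)
z(0.82) = 0.9154
z(0.25) = -0.6745
d' = 0.9154 - -0.6745
= 1.59


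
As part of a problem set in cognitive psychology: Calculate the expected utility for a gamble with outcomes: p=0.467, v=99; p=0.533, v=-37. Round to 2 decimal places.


EU = sum(p_i * v_i)
0.467 * 99 = 46.233
0.533 * -37 = -19.721
EU = 46.233 + -19.721
= 26.51


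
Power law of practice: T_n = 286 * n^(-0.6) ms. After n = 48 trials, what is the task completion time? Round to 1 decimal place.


T_n = 286 * 48^(-0.6)
48^(-0.6) = 0.098007
T_n = 286 * 0.098007
= 28.0 ms


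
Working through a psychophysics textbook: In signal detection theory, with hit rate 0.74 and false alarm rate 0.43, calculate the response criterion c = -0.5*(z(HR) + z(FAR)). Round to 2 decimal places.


c = -0.5 * (z(HR) + z(FAR))
z(0.74) = 0.6433
z(0.43) = -0.1764
c = -0.5 * (0.6433 + -0.1764)
= -0.5 * 0.4669
= -0.23


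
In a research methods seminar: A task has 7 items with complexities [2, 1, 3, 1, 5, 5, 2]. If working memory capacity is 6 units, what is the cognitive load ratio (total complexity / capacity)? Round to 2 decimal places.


Total complexity = 2 + 1 + 3 + 1 + 5 + 5 + 2 = 19
Load = total / capacity = 19 / 6
= 3.17


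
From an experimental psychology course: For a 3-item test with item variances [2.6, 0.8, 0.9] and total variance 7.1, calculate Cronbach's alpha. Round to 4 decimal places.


alpha = (k/(k-1)) * (1 - sum(s_i^2)/s_total^2)
sum(item variances) = 4.3
k/(k-1) = 3/2 = 1.5
1 - 4.3/7.1 = 1 - 0.605634 = 0.394366
alpha = 1.5 * 0.394366
= 0.5915


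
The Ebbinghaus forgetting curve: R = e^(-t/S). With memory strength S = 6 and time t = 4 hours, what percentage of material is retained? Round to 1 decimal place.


R = e^(-t/S)
-t/S = -4/6 = -0.666667
R = e^(-0.666667) = 0.513417
Percentage = 0.513417 * 100
= 51.3


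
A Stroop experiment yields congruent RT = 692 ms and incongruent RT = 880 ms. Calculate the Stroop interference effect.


Stroop effect = RT(incongruent) - RT(congruent)
= 880 - 692
= 188 ms


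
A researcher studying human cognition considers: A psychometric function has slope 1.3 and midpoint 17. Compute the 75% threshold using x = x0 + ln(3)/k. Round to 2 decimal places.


At P = 0.75: 0.75 = 1/(1 + e^(-k*(x-x0)))
Solving: e^(-k*(x-x0)) = 1/3
x = x0 + ln(3)/k
ln(3) = 1.0986
x = 17 + 1.0986/1.3
= 17 + 0.8451
= 17.85


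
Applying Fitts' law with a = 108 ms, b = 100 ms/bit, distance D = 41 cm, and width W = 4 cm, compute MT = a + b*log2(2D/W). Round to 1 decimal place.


MT = 108 + 100 * log2(2*41/4)
2D/W = 20.5
log2(20.5) = 4.3576
MT = 108 + 100 * 4.3576
= 543.8 ms


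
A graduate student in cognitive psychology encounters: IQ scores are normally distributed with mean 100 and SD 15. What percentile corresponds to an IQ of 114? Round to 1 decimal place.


z = (IQ - mean) / SD
z = (114 - 100) / 15 = 0.9333
Percentile = Phi(0.9333) * 100
Phi(0.9333) = 0.824667
= 82.5


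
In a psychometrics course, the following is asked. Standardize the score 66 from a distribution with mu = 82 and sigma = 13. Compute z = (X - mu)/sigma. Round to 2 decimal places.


z = (X - mu) / sigma
= (66 - 82) / 13
= -16 / 13
= -1.23


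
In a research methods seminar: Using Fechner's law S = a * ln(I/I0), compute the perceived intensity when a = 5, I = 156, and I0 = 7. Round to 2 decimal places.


S = 5 * ln(156/7)
I/I0 = 22.285714
ln(22.285714) = 3.1039
S = 5 * 3.1039
= 15.52


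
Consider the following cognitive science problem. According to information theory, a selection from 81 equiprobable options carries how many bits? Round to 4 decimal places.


H = log2(n)
H = log2(81)
= 6.3399


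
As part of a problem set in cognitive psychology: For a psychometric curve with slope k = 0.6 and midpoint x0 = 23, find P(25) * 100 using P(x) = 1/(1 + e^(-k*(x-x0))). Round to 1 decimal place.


P(x) = 1/(1 + e^(-0.6*(25 - 23)))
Exponent = -0.6 * 2 = -1.2
e^(-1.2) = 0.301194
P = 1/(1 + 0.301194) = 0.768525
Percentage = 76.9


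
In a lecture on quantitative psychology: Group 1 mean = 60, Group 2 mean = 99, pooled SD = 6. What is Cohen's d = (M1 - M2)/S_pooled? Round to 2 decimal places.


Cohen's d = (M1 - M2) / S_pooled
= (60 - 99) / 6
= -39 / 6
= -6.50


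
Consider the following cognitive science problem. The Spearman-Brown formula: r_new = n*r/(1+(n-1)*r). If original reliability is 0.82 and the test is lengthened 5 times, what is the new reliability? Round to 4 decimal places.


r_new = n*r / (1 + (n-1)*r)
Numerator = 5 * 0.82 = 4.1
Denominator = 1 + 4 * 0.82 = 4.28
r_new = 4.1 / 4.28
= 0.9579


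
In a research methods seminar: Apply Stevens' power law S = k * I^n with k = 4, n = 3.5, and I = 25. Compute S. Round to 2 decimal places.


S = 4 * 25^3.5
25^3.5 = 78125.0
S = 4 * 78125.0
= 312500.00


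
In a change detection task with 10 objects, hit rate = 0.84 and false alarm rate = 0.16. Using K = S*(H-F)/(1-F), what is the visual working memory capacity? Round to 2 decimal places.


K = S * (H - F) / (1 - F)
H - F = 0.68
1 - F = 0.84
K = 10 * 0.68 / 0.84
= 8.10


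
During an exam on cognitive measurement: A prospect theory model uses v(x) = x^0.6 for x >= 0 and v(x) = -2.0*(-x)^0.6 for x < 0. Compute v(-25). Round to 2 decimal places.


Since x = -25 < 0, use v(x) = -lambda*(-x)^alpha
(-x) = 25
25^0.6 = 6.8986
v(-25) = -2.0 * 6.8986
= -13.80


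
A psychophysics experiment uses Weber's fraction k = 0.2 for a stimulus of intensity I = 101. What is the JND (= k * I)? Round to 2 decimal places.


JND = k * I
JND = 0.2 * 101
= 20.20


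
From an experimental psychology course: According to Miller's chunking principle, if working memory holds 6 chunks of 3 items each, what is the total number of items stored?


Total items = chunks * items_per_chunk
= 6 * 3
= 18


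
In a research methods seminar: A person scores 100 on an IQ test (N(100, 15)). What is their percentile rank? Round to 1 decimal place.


z = (IQ - mean) / SD
z = (100 - 100) / 15 = 0.0
Percentile = Phi(0.0) * 100
Phi(0.0) = 0.5
= 50.0


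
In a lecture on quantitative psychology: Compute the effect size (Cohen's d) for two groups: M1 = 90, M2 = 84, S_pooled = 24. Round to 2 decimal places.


Cohen's d = (M1 - M2) / S_pooled
= (90 - 84) / 24
= 6 / 24
= 0.25


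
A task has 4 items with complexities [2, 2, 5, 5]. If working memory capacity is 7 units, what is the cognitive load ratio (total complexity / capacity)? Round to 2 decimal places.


Total complexity = 2 + 2 + 5 + 5 = 14
Load = total / capacity = 14 / 7
= 2.00


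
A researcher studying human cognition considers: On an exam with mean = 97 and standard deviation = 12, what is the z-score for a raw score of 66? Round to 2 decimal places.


z = (X - mu) / sigma
= (66 - 97) / 12
= -31 / 12
= -2.58


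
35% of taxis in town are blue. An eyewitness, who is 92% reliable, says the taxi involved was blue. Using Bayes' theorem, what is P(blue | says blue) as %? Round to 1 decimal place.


P(blue | says blue) = P(says blue | blue)*P(blue) / [P(says blue | blue)*P(blue) + P(says blue | not blue)*P(not blue)]
Numerator = 0.92 * 0.35 = 0.322
False identification = 0.08 * 0.65 = 0.052
P = 0.322 / (0.322 + 0.052)
= 0.322 / 0.374
As percentage = 86.1


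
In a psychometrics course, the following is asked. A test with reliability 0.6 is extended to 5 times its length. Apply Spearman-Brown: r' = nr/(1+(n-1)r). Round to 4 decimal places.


r_new = n*r / (1 + (n-1)*r)
Numerator = 5 * 0.6 = 3.0
Denominator = 1 + 4 * 0.6 = 3.4
r_new = 3.0 / 3.4
= 0.8824


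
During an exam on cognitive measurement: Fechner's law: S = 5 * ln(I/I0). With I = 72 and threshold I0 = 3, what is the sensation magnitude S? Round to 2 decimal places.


S = 5 * ln(72/3)
I/I0 = 24.0
ln(24.0) = 3.1781
S = 5 * 3.1781
= 15.89


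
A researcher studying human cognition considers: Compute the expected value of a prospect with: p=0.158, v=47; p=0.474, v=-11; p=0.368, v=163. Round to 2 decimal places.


EU = sum(p_i * v_i)
0.158 * 47 = 7.426
0.474 * -11 = -5.214
0.368 * 163 = 59.984
EU = 7.426 + -5.214 + 59.984
= 62.20


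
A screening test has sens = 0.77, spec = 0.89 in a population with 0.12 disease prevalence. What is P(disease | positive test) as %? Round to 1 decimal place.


PPV = (sens * prev) / (sens * prev + (1-spec) * (1-prev))
Numerator = 0.77 * 0.12 = 0.0924
P(positive and no disease) = (1 - spec) * (1 - prev) = (1 - 0.89) * (1 - 0.12) = 0.0968
Denominator = 0.0924 + 0.0968 = 0.1892
PPV = 0.0924 / 0.1892 = 0.488372
As percentage = 48.8


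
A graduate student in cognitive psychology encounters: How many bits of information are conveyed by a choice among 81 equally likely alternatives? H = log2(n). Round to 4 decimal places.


H = log2(n)
H = log2(81)
= 6.3399


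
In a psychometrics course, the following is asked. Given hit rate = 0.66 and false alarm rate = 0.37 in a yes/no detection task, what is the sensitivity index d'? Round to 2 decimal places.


d' = z(HR) - z(FAR)
z(0.66) = 0.4125
z(0.37) = -0.3319
d' = 0.4125 - -0.3319
= 0.74


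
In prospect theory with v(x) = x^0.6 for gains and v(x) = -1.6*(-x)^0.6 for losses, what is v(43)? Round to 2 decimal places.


Since x = 43 >= 0, use v(x) = x^0.6
43^0.6 = 9.5517
v(43) = 9.55


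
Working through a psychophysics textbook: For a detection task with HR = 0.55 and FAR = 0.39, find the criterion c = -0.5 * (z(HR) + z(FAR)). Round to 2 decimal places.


c = -0.5 * (z(HR) + z(FAR))
z(0.55) = 0.1257
z(0.39) = -0.2793
c = -0.5 * (0.1257 + -0.2793)
= -0.5 * -0.1536
= 0.08


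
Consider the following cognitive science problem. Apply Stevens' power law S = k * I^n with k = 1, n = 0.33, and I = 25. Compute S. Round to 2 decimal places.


S = 1 * 25^0.33
25^0.33 = 2.8928
S = 1 * 2.8928
= 2.89


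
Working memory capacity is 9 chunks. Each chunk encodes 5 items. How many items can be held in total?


Total items = chunks * items_per_chunk
= 9 * 5
= 45


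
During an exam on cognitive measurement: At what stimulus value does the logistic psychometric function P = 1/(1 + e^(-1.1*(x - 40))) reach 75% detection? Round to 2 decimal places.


At P = 0.75: 0.75 = 1/(1 + e^(-k*(x-x0)))
Solving: e^(-k*(x-x0)) = 1/3
x = x0 + ln(3)/k
ln(3) = 1.0986
x = 40 + 1.0986/1.1
= 40 + 0.9987
= 41.00


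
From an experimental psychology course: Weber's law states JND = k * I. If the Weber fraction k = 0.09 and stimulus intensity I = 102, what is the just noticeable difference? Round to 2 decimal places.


JND = k * I
JND = 0.09 * 102
= 9.18


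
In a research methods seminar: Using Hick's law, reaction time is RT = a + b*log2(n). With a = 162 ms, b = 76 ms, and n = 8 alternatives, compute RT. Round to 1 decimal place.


RT = 162 + 76 * log2(8)
log2(8) = 3.0
RT = 162 + 76 * 3.0
= 162 + 228.0
= 390.0 ms


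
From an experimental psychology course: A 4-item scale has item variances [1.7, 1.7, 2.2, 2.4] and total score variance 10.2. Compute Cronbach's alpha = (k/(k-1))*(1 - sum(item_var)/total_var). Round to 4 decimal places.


alpha = (k/(k-1)) * (1 - sum(s_i^2)/s_total^2)
sum(item variances) = 8.0
k/(k-1) = 4/3 = 1.333333
1 - 8.0/10.2 = 1 - 0.784314 = 0.215686
alpha = 1.333333 * 0.215686
= 0.2876


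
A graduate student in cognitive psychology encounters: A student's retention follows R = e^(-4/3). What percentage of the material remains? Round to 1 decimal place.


R = e^(-t/S)
-t/S = -4/3 = -1.333333
R = e^(-1.333333) = 0.263597
Percentage = 0.263597 * 100
= 26.4


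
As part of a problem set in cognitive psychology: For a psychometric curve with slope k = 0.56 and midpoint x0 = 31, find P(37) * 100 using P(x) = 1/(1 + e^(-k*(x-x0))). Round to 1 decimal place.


P(x) = 1/(1 + e^(-0.56*(37 - 31)))
Exponent = -0.56 * 6 = -3.36
e^(-3.36) = 0.034735
P = 1/(1 + 0.034735) = 0.966431
Percentage = 96.6


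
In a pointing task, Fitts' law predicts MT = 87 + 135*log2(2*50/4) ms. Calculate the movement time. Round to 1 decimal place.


MT = 87 + 135 * log2(2*50/4)
2D/W = 25.0
log2(25.0) = 4.6439
MT = 87 + 135 * 4.6439
= 713.9 ms


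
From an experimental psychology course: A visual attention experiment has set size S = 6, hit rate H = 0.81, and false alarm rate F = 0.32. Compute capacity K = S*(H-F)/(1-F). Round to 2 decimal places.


K = S * (H - F) / (1 - F)
H - F = 0.49
1 - F = 0.68
K = 6 * 0.49 / 0.68
= 4.32


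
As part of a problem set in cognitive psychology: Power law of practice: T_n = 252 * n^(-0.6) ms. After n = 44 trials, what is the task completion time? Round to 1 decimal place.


T_n = 252 * 44^(-0.6)
44^(-0.6) = 0.103259
T_n = 252 * 0.103259
= 26.0 ms


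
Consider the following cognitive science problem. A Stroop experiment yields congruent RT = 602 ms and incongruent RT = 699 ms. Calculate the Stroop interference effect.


Stroop effect = RT(incongruent) - RT(congruent)
= 699 - 602
= 97 ms


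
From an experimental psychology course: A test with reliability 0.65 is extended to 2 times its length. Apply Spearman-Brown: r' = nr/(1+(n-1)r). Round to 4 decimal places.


r_new = n*r / (1 + (n-1)*r)
Numerator = 2 * 0.65 = 1.3
Denominator = 1 + 1 * 0.65 = 1.65
r_new = 1.3 / 1.65
= 0.7879


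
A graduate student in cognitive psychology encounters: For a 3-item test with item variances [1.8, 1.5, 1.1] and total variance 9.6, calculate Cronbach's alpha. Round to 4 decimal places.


alpha = (k/(k-1)) * (1 - sum(s_i^2)/s_total^2)
sum(item variances) = 4.4
k/(k-1) = 3/2 = 1.5
1 - 4.4/9.6 = 1 - 0.458333 = 0.541667
alpha = 1.5 * 0.541667
= 0.8125


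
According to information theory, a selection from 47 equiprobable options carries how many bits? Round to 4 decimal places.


H = log2(n)
H = log2(47)
= 5.5546


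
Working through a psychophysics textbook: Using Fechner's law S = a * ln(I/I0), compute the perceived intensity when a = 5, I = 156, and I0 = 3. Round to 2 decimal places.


S = 5 * ln(156/3)
I/I0 = 52.0
ln(52.0) = 3.9512
S = 5 * 3.9512
= 19.76


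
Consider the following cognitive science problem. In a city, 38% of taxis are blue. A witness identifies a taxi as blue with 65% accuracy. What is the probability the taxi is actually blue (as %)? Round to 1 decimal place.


P(blue | says blue) = P(says blue | blue)*P(blue) / [P(says blue | blue)*P(blue) + P(says blue | not blue)*P(not blue)]
Numerator = 0.65 * 0.38 = 0.247
False identification = 0.35 * 0.62 = 0.217
P = 0.247 / (0.247 + 0.217)
= 0.247 / 0.464
As percentage = 53.2


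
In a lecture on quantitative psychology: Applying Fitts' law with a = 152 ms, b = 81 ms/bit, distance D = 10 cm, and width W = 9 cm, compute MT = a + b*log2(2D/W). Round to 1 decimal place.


MT = 152 + 81 * log2(2*10/9)
2D/W = 2.222222
log2(2.222222) = 1.152
MT = 152 + 81 * 1.152
= 245.3 ms


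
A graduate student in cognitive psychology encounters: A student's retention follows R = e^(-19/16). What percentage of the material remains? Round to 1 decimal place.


R = e^(-t/S)
-t/S = -19/16 = -1.1875
R = e^(-1.1875) = 0.304983
Percentage = 0.304983 * 100
= 30.5


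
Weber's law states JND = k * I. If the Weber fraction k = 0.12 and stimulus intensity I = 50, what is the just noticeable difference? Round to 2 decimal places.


JND = k * I
JND = 0.12 * 50
= 6.00


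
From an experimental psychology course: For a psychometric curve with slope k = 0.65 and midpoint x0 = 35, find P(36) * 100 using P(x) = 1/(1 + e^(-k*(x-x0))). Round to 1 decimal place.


P(x) = 1/(1 + e^(-0.65*(36 - 35)))
Exponent = -0.65 * 1 = -0.65
e^(-0.65) = 0.522046
P = 1/(1 + 0.522046) = 0.65701
Percentage = 65.7


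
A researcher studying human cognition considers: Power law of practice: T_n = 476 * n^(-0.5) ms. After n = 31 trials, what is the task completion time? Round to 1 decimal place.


T_n = 476 * 31^(-0.5)
31^(-0.5) = 0.179605
T_n = 476 * 0.179605
= 85.5 ms


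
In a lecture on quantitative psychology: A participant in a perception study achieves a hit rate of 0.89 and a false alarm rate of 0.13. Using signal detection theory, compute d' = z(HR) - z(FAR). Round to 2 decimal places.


d' = z(HR) - z(FAR)
z(0.89) = 1.2265
z(0.13) = -1.1264
d' = 1.2265 - -1.1264
= 2.35


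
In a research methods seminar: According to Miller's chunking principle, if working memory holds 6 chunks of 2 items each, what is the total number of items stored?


Total items = chunks * items_per_chunk
= 6 * 2
= 12


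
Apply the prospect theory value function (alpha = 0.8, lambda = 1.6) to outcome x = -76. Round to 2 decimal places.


Since x = -76 < 0, use v(x) = -lambda*(-x)^alpha
(-x) = 76
76^0.8 = 31.9632
v(-76) = -1.6 * 31.9632
= -51.14


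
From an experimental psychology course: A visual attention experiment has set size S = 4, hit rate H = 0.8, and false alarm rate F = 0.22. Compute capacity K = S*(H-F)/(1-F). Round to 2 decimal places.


K = S * (H - F) / (1 - F)
H - F = 0.58
1 - F = 0.78
K = 4 * 0.58 / 0.78
= 2.97


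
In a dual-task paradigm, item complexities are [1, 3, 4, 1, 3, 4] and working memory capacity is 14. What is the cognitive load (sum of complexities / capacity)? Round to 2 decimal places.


Total complexity = 1 + 3 + 4 + 1 + 3 + 4 = 16
Load = total / capacity = 16 / 14
= 1.14


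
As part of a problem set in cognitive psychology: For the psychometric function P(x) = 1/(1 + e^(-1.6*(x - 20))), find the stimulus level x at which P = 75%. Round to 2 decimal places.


At P = 0.75: 0.75 = 1/(1 + e^(-k*(x-x0)))
Solving: e^(-k*(x-x0)) = 1/3
x = x0 + ln(3)/k
ln(3) = 1.0986
x = 20 + 1.0986/1.6
= 20 + 0.6866
= 20.69


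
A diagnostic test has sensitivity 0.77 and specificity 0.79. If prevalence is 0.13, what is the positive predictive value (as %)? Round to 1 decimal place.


PPV = (sens * prev) / (sens * prev + (1-spec) * (1-prev))
Numerator = 0.77 * 0.13 = 0.1001
P(positive and no disease) = (1 - spec) * (1 - prev) = (1 - 0.79) * (1 - 0.13) = 0.1827
Denominator = 0.1001 + 0.1827 = 0.2828
PPV = 0.1001 / 0.2828 = 0.35396
As percentage = 35.4


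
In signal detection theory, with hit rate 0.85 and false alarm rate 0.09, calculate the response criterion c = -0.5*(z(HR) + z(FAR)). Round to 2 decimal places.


c = -0.5 * (z(HR) + z(FAR))
z(0.85) = 1.0364
z(0.09) = -1.3408
c = -0.5 * (1.0364 + -1.3408)
= -0.5 * -0.3044
= 0.15


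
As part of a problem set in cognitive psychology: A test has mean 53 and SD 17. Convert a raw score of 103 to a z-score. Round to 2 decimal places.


z = (X - mu) / sigma
= (103 - 53) / 17
= 50 / 17
= 2.94


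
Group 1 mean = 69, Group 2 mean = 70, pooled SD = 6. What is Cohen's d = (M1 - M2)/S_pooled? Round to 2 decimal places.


Cohen's d = (M1 - M2) / S_pooled
= (69 - 70) / 6
= -1 / 6
= -0.17


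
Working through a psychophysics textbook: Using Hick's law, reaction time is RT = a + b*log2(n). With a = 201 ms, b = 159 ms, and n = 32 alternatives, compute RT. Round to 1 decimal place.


RT = 201 + 159 * log2(32)
log2(32) = 5.0
RT = 201 + 159 * 5.0
= 201 + 795.0
= 996.0 ms


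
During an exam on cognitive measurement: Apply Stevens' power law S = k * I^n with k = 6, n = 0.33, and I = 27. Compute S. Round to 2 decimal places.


S = 6 * 27^0.33
27^0.33 = 2.9672
S = 6 * 2.9672
= 17.80


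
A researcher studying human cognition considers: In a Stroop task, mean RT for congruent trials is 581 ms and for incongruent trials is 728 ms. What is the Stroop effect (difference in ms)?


Stroop effect = RT(incongruent) - RT(congruent)
= 728 - 581
= 147 ms


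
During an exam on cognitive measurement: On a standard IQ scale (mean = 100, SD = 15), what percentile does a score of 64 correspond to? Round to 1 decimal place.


z = (IQ - mean) / SD
z = (64 - 100) / 15 = -2.4
Percentile = Phi(-2.4) * 100
Phi(-2.4) = 0.008198
= 0.8


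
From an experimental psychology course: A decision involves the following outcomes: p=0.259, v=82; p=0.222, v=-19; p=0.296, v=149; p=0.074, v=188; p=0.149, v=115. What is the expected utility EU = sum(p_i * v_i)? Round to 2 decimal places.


EU = sum(p_i * v_i)
0.259 * 82 = 21.238
0.222 * -19 = -4.218
0.296 * 149 = 44.104
0.074 * 188 = 13.912
0.149 * 115 = 17.135
EU = 21.238 + -4.218 + 44.104 + 13.912 + 17.135
= 92.17


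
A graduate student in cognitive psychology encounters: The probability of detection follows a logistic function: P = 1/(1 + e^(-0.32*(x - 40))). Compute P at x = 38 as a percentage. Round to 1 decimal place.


P(x) = 1/(1 + e^(-0.32*(38 - 40)))
Exponent = -0.32 * -2 = 0.64
e^(0.64) = 1.896481
P = 1/(1 + 1.896481) = 0.345247
Percentage = 34.5


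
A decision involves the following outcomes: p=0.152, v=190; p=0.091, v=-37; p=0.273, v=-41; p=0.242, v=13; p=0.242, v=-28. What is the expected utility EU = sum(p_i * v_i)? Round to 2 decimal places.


EU = sum(p_i * v_i)
0.152 * 190 = 28.88
0.091 * -37 = -3.367
0.273 * -41 = -11.193
0.242 * 13 = 3.146
0.242 * -28 = -6.776
EU = 28.88 + -3.367 + -11.193 + 3.146 + -6.776
= 10.69


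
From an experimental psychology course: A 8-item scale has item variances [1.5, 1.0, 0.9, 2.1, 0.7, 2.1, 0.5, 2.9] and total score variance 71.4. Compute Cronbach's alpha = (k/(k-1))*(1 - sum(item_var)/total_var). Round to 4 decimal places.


alpha = (k/(k-1)) * (1 - sum(s_i^2)/s_total^2)
sum(item variances) = 11.7
k/(k-1) = 8/7 = 1.142857
1 - 11.7/71.4 = 1 - 0.163866 = 0.836134
alpha = 1.142857 * 0.836134
= 0.9556


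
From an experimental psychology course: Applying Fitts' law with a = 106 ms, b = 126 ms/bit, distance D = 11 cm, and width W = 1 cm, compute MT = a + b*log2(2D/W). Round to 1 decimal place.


MT = 106 + 126 * log2(2*11/1)
2D/W = 22.0
log2(22.0) = 4.4594
MT = 106 + 126 * 4.4594
= 667.9 ms


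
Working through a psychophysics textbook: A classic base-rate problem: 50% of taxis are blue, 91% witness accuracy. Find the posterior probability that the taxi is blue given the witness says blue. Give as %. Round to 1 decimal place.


P(blue | says blue) = P(says blue | blue)*P(blue) / [P(says blue | blue)*P(blue) + P(says blue | not blue)*P(not blue)]
Numerator = 0.91 * 0.5 = 0.455
False identification = 0.09 * 0.5 = 0.045
P = 0.455 / (0.455 + 0.045)
= 0.455 / 0.5
As percentage = 91.0


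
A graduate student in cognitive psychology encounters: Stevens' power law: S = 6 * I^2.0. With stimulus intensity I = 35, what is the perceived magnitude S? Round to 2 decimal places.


S = 6 * 35^2.0
35^2.0 = 1225.0
S = 6 * 1225.0
= 7350.00


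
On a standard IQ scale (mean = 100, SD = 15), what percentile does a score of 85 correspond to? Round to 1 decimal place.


z = (IQ - mean) / SD
z = (85 - 100) / 15 = -1.0
Percentile = Phi(-1.0) * 100
Phi(-1.0) = 0.158655
= 15.9


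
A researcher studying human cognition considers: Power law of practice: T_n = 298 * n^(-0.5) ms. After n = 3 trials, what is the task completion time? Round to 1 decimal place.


T_n = 298 * 3^(-0.5)
3^(-0.5) = 0.57735
T_n = 298 * 0.57735
= 172.1 ms


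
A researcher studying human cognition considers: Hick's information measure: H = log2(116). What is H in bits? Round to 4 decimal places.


H = log2(n)
H = log2(116)
= 6.8580


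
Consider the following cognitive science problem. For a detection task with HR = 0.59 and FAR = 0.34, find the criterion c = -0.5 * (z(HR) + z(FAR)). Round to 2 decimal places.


c = -0.5 * (z(HR) + z(FAR))
z(0.59) = 0.2275
z(0.34) = -0.4125
c = -0.5 * (0.2275 + -0.4125)
= -0.5 * -0.185
= 0.09


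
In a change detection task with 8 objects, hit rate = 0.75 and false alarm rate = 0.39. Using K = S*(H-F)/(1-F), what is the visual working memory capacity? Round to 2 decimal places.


K = S * (H - F) / (1 - F)
H - F = 0.36
1 - F = 0.61
K = 8 * 0.36 / 0.61
= 4.72


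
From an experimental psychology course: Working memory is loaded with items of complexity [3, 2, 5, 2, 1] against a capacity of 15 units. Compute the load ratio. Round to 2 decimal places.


Total complexity = 3 + 2 + 5 + 2 + 1 = 13
Load = total / capacity = 13 / 15
= 0.87


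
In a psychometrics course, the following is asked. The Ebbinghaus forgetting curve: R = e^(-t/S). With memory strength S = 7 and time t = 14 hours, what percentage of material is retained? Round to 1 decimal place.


R = e^(-t/S)
-t/S = -14/7 = -2.0
R = e^(-2.0) = 0.135335
Percentage = 0.135335 * 100
= 13.5
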